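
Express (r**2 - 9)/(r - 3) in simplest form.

Factor: r**2 - 9 = (r + 3)*(r - 3)
Cancel the common factor (r - 3).

r + 3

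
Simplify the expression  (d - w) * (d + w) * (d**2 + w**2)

Pair the conjugate factors: (d+w)(d-w) = d**2 - w**2, then repeat with the next factor.

d**4 - w**4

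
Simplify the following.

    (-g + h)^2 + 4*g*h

(g + h)^2

Expand the square and combine the 4*g*h term.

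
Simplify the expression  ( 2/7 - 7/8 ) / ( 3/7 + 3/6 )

Numerator: 2/7 - 7/8 = -33/56
Denominator: 3/7 + 3/6 = 13/14
Divide: (-33/56) · (14/13) = -33/52

-33/52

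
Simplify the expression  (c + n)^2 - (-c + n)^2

Only the odd-power cross terms survive.

4*c*n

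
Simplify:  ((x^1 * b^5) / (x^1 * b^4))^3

b^3

Inside the bracket: b^1
Raise to the power 3: b^3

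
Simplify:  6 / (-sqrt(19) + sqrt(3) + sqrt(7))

18*sqrt(19) + 30*sqrt(7) + 46*sqrt(3) + 4*sqrt(399)

Group as (sqrt(3) + sqrt(7)) - sqrt(19); multiply by (sqrt(3) + sqrt(7)) + sqrt(19), then rationalise the remaining surd.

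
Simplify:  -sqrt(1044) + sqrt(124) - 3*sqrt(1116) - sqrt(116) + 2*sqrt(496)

-8*sqrt(31) - 8*sqrt(29)

sqrt(1044) = 6*sqrt(29); sqrt(124) = 2*sqrt(31); 3*sqrt(1116) = 18*sqrt(31); sqrt(116) = 2*sqrt(29); 2*sqrt(496) = 8*sqrt(31)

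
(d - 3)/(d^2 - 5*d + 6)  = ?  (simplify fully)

Factor: d^2 - 5*d + 6 = (d - 3)*(d - 2)
Cancel the common factor (d - 3).

1/(d - 2)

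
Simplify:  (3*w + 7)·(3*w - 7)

Difference of squares with P = 3*w, Q = 7.

9*w² - 49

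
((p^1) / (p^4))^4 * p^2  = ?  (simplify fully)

p^(-10)

Inside the bracket: (p^-3)
Raise to the power 4: (p^-12)
Multiply by p^2: add exponents.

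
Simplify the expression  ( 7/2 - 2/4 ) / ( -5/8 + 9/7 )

Numerator: 7/2 - 2/4 = 3
Denominator: -5/8 + 9/7 = 37/56
Divide: (3) · (56/37) = 168/37

168/37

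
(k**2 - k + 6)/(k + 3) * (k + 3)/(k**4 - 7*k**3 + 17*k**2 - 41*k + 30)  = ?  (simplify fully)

1/(k**2 - 6*k + 5)

Factor: k**4 - 7*k**3 + 17*k**2 - 41*k + 30 = (k**2 - k + 6)*(k - 1)*(k - 5)
Cancel the common factors (k**2 - k + 6), (k + 3).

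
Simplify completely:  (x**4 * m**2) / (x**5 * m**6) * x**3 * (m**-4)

x**2/m**8

Quotient: (x**-1) * (m**-4)
Multiply by x**3 * (m**-4): add exponents.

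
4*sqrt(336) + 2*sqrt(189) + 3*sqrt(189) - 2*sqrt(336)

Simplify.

23*sqrt(21)

4*sqrt(336) = 16*sqrt(21); 2*sqrt(189) = 6*sqrt(21); 3*sqrt(189) = 9*sqrt(21); 2*sqrt(336) = 8*sqrt(21)
Combine: (16 + 6 + 9 - 8)·sqrt(21) = 23*sqrt(21)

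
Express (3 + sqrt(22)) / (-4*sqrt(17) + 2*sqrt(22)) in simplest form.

(-2*sqrt(374) - 6*sqrt(17) - 22 - 3*sqrt(22))/92

Multiply numerator and denominator by 2*sqrt(22) + 4*sqrt(17).
Denominator becomes -184; numerator becomes 6*sqrt(22) + 44 + 12*sqrt(17) + 4*sqrt(374).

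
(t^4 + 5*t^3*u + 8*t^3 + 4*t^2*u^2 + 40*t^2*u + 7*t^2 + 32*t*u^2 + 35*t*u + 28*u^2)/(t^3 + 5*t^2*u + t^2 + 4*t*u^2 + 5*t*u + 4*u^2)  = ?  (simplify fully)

t + 7

Factor: t^4 + 5*t^3*u + 8*t^3 + 4*t^2*u^2 + 40*t^2*u + 7*t^2 + 32*t*u^2 + 35*t*u + 28*u^2 = (t + 4*u)*(t + 1)*(t + 7)*(t + u);  t^3 + 5*t^2*u + t^2 + 4*t*u^2 + 5*t*u + 4*u^2 = (t + u)*(t + 1)*(t + 4*u)
Cancel the common factors (t + 1), (t + u), (t + 4*u).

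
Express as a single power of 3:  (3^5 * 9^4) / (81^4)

3^(-3)

3^5 = 3^5; 9^4 = 3^8; 81^4 = 3^16
Combine exponents: 3^(-3)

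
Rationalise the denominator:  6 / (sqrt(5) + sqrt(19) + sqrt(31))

Group as (sqrt(19) + sqrt(31)) + sqrt(5); multiply by (sqrt(19) + sqrt(31)) - sqrt(5), then rationalise the remaining surd.

(-12*sqrt(2945) - 42*sqrt(31) + 102*sqrt(19) + 270*sqrt(5))/331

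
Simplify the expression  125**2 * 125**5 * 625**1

5**25

125**2 = 5**6; 125**5 = 5**15; 625**1 = 5**4
Combine exponents: 5**25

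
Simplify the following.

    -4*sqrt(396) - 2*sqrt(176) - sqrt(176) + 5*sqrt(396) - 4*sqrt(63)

4*sqrt(396) = 24*sqrt(11); 2*sqrt(176) = 8*sqrt(11); sqrt(176) = 4*sqrt(11); 5*sqrt(396) = 30*sqrt(11); 4*sqrt(63) = 12*sqrt(7)

-12*sqrt(7) - 6*sqrt(11)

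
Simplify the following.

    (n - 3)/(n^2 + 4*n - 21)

1/(n + 7)

Factor: n^2 + 4*n - 21 = (n - 3)*(n + 7)
Cancel the common factor (n - 3).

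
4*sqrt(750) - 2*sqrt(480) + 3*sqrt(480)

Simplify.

24*sqrt(30)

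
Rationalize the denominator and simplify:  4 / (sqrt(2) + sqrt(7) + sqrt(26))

Group as (sqrt(2) + sqrt(7)) + sqrt(26); multiply by (sqrt(2) + sqrt(7)) - sqrt(26), then rationalise the remaining surd.

(-84*sqrt(7) - 124*sqrt(2) + 16*sqrt(91) + 68*sqrt(26))/233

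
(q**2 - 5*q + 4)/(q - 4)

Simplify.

Factor: q**2 - 5*q + 4 = (q - 4)*(q - 1)
Cancel the common factor (q - 4).

q - 1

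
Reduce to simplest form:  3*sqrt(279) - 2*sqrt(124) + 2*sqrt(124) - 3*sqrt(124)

3*sqrt(31)

3*sqrt(279) = 9*sqrt(31); 2*sqrt(124) = 4*sqrt(31); 2*sqrt(124) = 4*sqrt(31); 3*sqrt(124) = 6*sqrt(31)
Combine: (9 - 4 + 4 - 6)·sqrt(31) = 3*sqrt(31)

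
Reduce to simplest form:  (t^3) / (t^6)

Quotient: (t^-3)

t^(-3)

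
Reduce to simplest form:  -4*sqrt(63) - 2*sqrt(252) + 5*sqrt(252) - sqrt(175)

sqrt(7)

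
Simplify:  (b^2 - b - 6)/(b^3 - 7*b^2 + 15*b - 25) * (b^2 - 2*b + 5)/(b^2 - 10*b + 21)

(b + 2)/(b^2 - 12*b + 35)

Factor: b^2 - b - 6 = (b - 3)*(b + 2);  b^3 - 7*b^2 + 15*b - 25 = (b - 5)*(b^2 - 2*b + 5);  b^2 - 10*b + 21 = (b - 3)*(b - 7)
Cancel the common factors (b^2 - 2*b + 5), (b - 3).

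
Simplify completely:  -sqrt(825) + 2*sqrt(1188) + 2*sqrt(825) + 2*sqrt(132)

sqrt(825) = 5*sqrt(33); 2*sqrt(1188) = 12*sqrt(33); 2*sqrt(825) = 10*sqrt(33); 2*sqrt(132) = 4*sqrt(33)
Combine: (-5 + 12 + 10 + 4)·sqrt(33) = 21*sqrt(33)

21*sqrt(33)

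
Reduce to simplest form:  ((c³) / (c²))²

Inside the bracket: c¹
Raise to the power 2: c²

c²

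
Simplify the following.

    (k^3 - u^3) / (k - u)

Factor as (a-b)(a^2+ab+b^2) with a=k, b=u.

k^2 + k*u + u^2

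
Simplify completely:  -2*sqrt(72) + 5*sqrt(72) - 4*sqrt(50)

2*sqrt(72) = 12*sqrt(2); 5*sqrt(72) = 30*sqrt(2); 4*sqrt(50) = 20*sqrt(2)
Combine: (-12 + 30 - 20)·sqrt(2) = -2*sqrt(2)

-2*sqrt(2)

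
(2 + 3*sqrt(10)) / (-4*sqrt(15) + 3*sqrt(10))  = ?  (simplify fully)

Multiply numerator and denominator by 3*sqrt(10) + 4*sqrt(15).
Denominator becomes -150; numerator becomes 6*sqrt(10) + 8*sqrt(15) + 90 + 60*sqrt(6).

(-30*sqrt(6) - 45 - 4*sqrt(15) - 3*sqrt(10))/75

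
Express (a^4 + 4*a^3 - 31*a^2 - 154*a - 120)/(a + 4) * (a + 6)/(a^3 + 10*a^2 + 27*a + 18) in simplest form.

(a^2 - a - 30)/(a + 3)

Factor: a^4 + 4*a^3 - 31*a^2 - 154*a - 120 = (a + 1)*(a + 4)*(a + 5)*(a - 6);  a^3 + 10*a^2 + 27*a + 18 = (a + 1)*(a + 6)*(a + 3)
Cancel the common factors (a + 4), (a + 1), (a + 6).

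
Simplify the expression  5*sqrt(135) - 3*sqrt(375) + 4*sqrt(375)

5*sqrt(135) = 15*sqrt(15); 3*sqrt(375) = 15*sqrt(15); 4*sqrt(375) = 20*sqrt(15)
Combine: (15 - 15 + 20)·sqrt(15) = 20*sqrt(15)

20*sqrt(15)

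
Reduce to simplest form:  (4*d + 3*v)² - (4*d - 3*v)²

48*d*v

Only the odd-power cross terms survive.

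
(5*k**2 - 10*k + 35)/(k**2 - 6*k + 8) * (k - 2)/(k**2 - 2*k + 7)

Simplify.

5/(k - 4)

Factor: 5*k**2 - 10*k + 35 = 5*(k**2 - 2*k + 7);  k**2 - 6*k + 8 = (k - 4)*(k - 2)
Cancel the common factors (k**2 - 2*k + 7), (k - 2).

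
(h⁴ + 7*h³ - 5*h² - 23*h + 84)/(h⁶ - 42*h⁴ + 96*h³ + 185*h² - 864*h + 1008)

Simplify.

1/(h² - 7*h + 12)

Factor: h⁴ + 7*h³ - 5*h² - 23*h + 84 = (h² - 3*h + 4)·(h + 7)·(h + 3);  h⁶ - 42*h⁴ + 96*h³ + 185*h² - 864*h + 1008 = (h² - 3*h + 4)·(h - 4)·(h - 3)·(h + 7)·(h + 3)
Cancel the common factors (h² - 3*h + 4), (h + 3), (h + 7).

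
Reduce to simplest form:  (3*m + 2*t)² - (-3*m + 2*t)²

Only the odd-power cross terms survive.

24*m*t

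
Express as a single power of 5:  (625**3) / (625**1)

625**3 = 5**12; 625**1 = 5**4
Combine exponents: 5**8

5**8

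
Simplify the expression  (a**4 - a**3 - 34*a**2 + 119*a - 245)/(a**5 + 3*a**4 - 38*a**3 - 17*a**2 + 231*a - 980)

1/(a + 4)

Factor: a**4 - a**3 - 34*a**2 + 119*a - 245 = (a - 5)*(a + 7)*(a**2 - 3*a + 7);  a**5 + 3*a**4 - 38*a**3 - 17*a**2 + 231*a - 980 = (a + 7)*(a + 4)*(a**2 - 3*a + 7)*(a - 5)
Cancel the common factors (a**2 - 3*a + 7), (a + 7), (a - 5).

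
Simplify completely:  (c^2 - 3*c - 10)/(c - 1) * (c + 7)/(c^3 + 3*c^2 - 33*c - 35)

(c + 2)/(c^2 - 1)

Factor: c^2 - 3*c - 10 = (c + 2)*(c - 5);  c^3 + 3*c^2 - 33*c - 35 = (c + 7)*(c - 5)*(c + 1)
Cancel the common factors (c - 5), (c + 7).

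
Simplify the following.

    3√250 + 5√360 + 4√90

3√250 = 15*√10; 5√360 = 30*√10; 4√90 = 12*√10
Combine: (15 + 30 + 12)·√10 = 57*√10

57*√10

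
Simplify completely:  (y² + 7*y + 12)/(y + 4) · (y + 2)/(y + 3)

y + 2

Factor: y² + 7*y + 12 = (y + 4)·(y + 3)
Cancel the common factors (y + 4), (y + 3).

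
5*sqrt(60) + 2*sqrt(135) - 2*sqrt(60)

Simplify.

5*sqrt(60) = 10*sqrt(15); 2*sqrt(135) = 6*sqrt(15); 2*sqrt(60) = 4*sqrt(15)
Combine: (10 + 6 - 4)·sqrt(15) = 12*sqrt(15)

12*sqrt(15)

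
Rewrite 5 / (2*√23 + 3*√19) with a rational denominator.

(-10*√23 + 15*√19)/79

Multiply numerator and denominator by -2*√23 + 3*√19.
Denominator becomes 79; numerator becomes -10*√23 + 15*√19.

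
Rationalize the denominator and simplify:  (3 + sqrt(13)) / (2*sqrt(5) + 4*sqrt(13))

(-sqrt(65) - 3*sqrt(5) + 6*sqrt(13) + 26)/94

Multiply numerator and denominator by -2*sqrt(5) + 4*sqrt(13).
Denominator becomes 188; numerator becomes -2*sqrt(65) - 6*sqrt(5) + 12*sqrt(13) + 52.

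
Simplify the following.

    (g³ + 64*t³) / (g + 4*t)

g² - 4*g*t + 16*t²

g^3 + (4*t)^3 = (g + 4*t)(g² - 4*g*t + 16*t²).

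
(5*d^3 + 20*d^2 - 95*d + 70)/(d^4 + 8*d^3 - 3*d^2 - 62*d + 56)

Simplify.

Factor: 5*d^3 + 20*d^2 - 95*d + 70 = 5*(d - 1)*(d - 2)*(d + 7);  d^4 + 8*d^3 - 3*d^2 - 62*d + 56 = (d - 1)*(d - 2)*(d + 7)*(d + 4)
Cancel the common factors (d - 1), (d + 7), (d - 2).

5/(d + 4)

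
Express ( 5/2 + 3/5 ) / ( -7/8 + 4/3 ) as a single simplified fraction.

372/55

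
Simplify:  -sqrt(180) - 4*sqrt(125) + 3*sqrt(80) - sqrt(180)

sqrt(180) = 6*sqrt(5); 4*sqrt(125) = 20*sqrt(5); 3*sqrt(80) = 12*sqrt(5); sqrt(180) = 6*sqrt(5)
Combine: (-6 - 20 + 12 - 6)·sqrt(5) = -20*sqrt(5)

-20*sqrt(5)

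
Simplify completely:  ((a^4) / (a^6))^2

Inside the bracket: (a^-2)
Raise to the power 2: (a^-4)

a^(-4)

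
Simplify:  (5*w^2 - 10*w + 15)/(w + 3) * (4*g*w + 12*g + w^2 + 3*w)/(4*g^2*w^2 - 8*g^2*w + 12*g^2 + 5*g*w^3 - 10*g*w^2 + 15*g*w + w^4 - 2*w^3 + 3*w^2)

Factor: 5*w^2 - 10*w + 15 = 5*(w^2 - 2*w + 3);  4*g*w + 12*g + w^2 + 3*w = (w + 3)*(4*g + w);  4*g^2*w^2 - 8*g^2*w + 12*g^2 + 5*g*w^3 - 10*g*w^2 + 15*g*w + w^4 - 2*w^3 + 3*w^2 = (g + w)*(4*g + w)*(w^2 - 2*w + 3)
Cancel the common factors (w^2 - 2*w + 3), (4*g + w), (w + 3).

5/(g + w)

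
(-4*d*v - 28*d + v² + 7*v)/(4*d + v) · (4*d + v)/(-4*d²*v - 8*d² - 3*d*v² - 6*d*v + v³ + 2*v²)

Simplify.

(v + 7)/(d*v + 2*d + v² + 2*v)

Factor: -4*d*v - 28*d + v² + 7*v = (-4*d + v)·(v + 7);  -4*d²*v - 8*d² - 3*d*v² - 6*d*v + v³ + 2*v² = (v + 2)·(-4*d + v)·(d + v)
Cancel the common factors (-4*d + v), (4*d + v).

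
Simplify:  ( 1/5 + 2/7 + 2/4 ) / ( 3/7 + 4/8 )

69/65

Numerator: 1/5 + 2/7 + 2/4 = 69/70
Denominator: 3/7 + 4/8 = 13/14
Divide: (69/70) · (14/13) = 69/65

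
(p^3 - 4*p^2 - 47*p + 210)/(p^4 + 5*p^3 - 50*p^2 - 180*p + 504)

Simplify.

(p - 5)/(p^2 + 4*p - 12)

Factor: p^3 - 4*p^2 - 47*p + 210 = (p - 5)*(p + 7)*(p - 6);  p^4 + 5*p^3 - 50*p^2 - 180*p + 504 = (p - 2)*(p - 6)*(p + 7)*(p + 6)
Cancel the common factors (p - 6), (p + 7).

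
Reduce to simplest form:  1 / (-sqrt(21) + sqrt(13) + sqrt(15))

(-7*sqrt(21) + 19*sqrt(15) + 23*sqrt(13) + 6*sqrt(455))/731

Group as (sqrt(13) + sqrt(15)) - sqrt(21); multiply by (sqrt(13) + sqrt(15)) + sqrt(21), then rationalise the remaining surd.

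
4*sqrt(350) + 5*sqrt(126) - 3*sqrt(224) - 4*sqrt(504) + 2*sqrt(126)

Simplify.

5*sqrt(14)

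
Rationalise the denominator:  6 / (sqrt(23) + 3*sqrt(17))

Multiply numerator and denominator by -sqrt(23) + 3*sqrt(17).
Denominator becomes 130; numerator becomes -6*sqrt(23) + 18*sqrt(17).

(-3*sqrt(23) + 9*sqrt(17))/65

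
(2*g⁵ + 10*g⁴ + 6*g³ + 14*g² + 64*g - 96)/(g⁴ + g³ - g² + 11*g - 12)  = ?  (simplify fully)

2*g + 8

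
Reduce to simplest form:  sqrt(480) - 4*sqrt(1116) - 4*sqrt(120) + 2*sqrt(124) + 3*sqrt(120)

-20*sqrt(31) + 2*sqrt(30)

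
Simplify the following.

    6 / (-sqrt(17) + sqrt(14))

Multiply numerator and denominator by sqrt(14) + sqrt(17).
Denominator becomes -3; numerator becomes 6*sqrt(14) + 6*sqrt(17).

-2*sqrt(17) - 2*sqrt(14)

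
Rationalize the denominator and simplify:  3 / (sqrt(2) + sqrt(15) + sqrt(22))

(-12*sqrt(165) - 15*sqrt(22) + 27*sqrt(15) + 105*sqrt(2))/95

Group as (sqrt(15) + sqrt(22)) + sqrt(2); multiply by (sqrt(15) + sqrt(22)) - sqrt(2), then rationalise the remaining surd.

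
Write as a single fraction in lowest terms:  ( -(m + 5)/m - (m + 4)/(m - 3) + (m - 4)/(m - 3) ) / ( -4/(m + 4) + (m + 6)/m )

Numerator: -(m + 5)/m - (m + 4)/(m - 3) + (m - 4)/(m - 3) = (-m² - 10*m + 15)/(m² - 3*m)
Denominator: -4/(m + 4) + (m + 6)/m = (m² + 6*m + 24)/(m² + 4*m)
Divide: ((-m² - 10*m + 15)/(m² - 3*m)) · ((m² + 4*m)/(m² + 6*m + 24)) = (-m³ - 14*m² - 25*m + 60)/(m³ + 3*m² + 6*m - 72)

(-m³ - 14*m² - 25*m + 60)/(m³ + 3*m² + 6*m - 72)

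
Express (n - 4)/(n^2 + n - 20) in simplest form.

1/(n + 5)

Factor: n^2 + n - 20 = (n - 4)*(n + 5)
Cancel the common factor (n - 4).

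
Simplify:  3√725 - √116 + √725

18*√29

3√725 = 15*√29; √116 = 2*√29; √725 = 5*√29
Combine: (15 - 2 + 5)·√29 = 18*√29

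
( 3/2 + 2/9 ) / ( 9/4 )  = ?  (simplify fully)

Numerator: 3/2 + 2/9 = 31/18
Denominator: 9/4 = 9/4
Divide: (31/18) · (4/9) = 62/81

62/81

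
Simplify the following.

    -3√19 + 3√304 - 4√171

-3*√19

3√19 = 3*√19; 3√304 = 12*√19; 4√171 = 12*√19
Combine: (-3 + 12 - 12)·√19 = -3*√19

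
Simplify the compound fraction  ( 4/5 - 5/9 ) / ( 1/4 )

Numerator: 4/5 - 5/9 = 11/45
Denominator: 1/4 = 1/4
Divide: (11/45) · (4) = 44/45

44/45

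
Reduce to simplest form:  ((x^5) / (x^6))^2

Inside the bracket: (x^-1)
Raise to the power 2: (x^-2)

x^(-2)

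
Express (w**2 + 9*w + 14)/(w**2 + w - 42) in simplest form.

Factor: w**2 + 9*w + 14 = (w + 2)*(w + 7);  w**2 + w - 42 = (w + 7)*(w - 6)
Cancel the common factor (w + 7).

(w + 2)/(w - 6)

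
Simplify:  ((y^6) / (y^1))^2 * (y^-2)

y^8

Inside the bracket: y^5
Raise to the power 2: y^10
Multiply by (y^-2): add exponents.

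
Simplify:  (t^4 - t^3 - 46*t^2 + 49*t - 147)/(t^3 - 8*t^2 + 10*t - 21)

Factor: t^4 - t^3 - 46*t^2 + 49*t - 147 = (t + 7)*(t^2 - t + 3)*(t - 7);  t^3 - 8*t^2 + 10*t - 21 = (t - 7)*(t^2 - t + 3)
Cancel the common factors (t^2 - t + 3), (t - 7).

t + 7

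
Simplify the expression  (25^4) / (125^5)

25^4 = 5^8; 125^5 = 5^15
Combine exponents: 5^(-7)

5^(-7)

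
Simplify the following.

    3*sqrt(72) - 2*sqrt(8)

14*sqrt(2)

3*sqrt(72) = 18*sqrt(2); 2*sqrt(8) = 4*sqrt(2)
Combine: (18 - 4)·sqrt(2) = 14*sqrt(2)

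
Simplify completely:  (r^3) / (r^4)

1/r

Quotient: (r^-1)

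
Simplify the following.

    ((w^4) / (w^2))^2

w^4

Inside the bracket: w^2
Raise to the power 2: w^4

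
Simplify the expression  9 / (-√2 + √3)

Multiply numerator and denominator by √2 + √3.
Denominator becomes 1; numerator becomes 9*√2 + 9*√3.

9*√2 + 9*√3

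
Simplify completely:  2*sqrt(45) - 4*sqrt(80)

2*sqrt(45) = 6*sqrt(5); 4*sqrt(80) = 16*sqrt(5)
Combine: (6 - 16)·sqrt(5) = -10*sqrt(5)

-10*sqrt(5)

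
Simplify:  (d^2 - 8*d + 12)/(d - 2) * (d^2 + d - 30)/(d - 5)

Factor: d^2 - 8*d + 12 = (d - 2)*(d - 6);  d^2 + d - 30 = (d + 6)*(d - 5)
Cancel the common factors (d - 2), (d - 5).

d^2 - 36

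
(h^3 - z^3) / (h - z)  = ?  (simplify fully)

h^2 + h*z + z^2

h^3 - z^3 = (h - z)(h^2 + h*z + z^2).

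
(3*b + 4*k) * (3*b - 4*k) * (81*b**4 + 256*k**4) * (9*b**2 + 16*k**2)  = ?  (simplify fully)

((3*b)+(4*k))((3*b)-(4*k)) = 9*b**2 - 16*k**2; continue pairing.

6561*b**8 - 65536*k**8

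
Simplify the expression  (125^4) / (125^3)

125^4 = 5^12; 125^3 = 5^9
Combine exponents: 5^3

5^3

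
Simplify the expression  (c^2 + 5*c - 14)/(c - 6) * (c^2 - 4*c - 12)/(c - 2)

c^2 + 9*c + 14

Factor: c^2 + 5*c - 14 = (c - 2)*(c + 7);  c^2 - 4*c - 12 = (c + 2)*(c - 6)
Cancel the common factors (c - 2), (c - 6).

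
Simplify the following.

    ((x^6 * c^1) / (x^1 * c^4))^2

x^10/c^6

Inside the bracket: x^5 * (c^-3)
Raise to the power 2: x^10 * (c^-6)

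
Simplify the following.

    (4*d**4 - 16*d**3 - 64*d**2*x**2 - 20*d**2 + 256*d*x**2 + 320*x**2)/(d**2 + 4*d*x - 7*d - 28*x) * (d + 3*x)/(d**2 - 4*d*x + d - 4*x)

(4*d**2 + 12*d*x - 20*d - 60*x)/(d - 7)

Factor: 4*d**4 - 16*d**3 - 64*d**2*x**2 - 20*d**2 + 256*d*x**2 + 320*x**2 = 4*(d + 4*x)*(d + 1)*(d - 5)*(d - 4*x);  d**2 + 4*d*x - 7*d - 28*x = (d + 4*x)*(d - 7);  d**2 - 4*d*x + d - 4*x = (d + 1)*(d - 4*x)
Cancel the common factors (d + 1), (d - 4*x), (d + 4*x).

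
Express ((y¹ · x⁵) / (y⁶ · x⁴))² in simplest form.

Inside the bracket: (y^-5) · x¹
Raise to the power 2: (y^-10) · x²

x²/y^10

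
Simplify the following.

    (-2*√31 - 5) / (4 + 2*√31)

(-52 - √31)/54

Multiply numerator and denominator by -2*√31 + 4.
Denominator becomes -108; numerator becomes 2*√31 + 104.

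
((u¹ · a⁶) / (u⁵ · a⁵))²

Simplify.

Inside the bracket: (u^-4) · a¹
Raise to the power 2: (u^-8) · a²

a²/u⁸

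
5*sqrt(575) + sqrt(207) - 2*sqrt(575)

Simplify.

5*sqrt(575) = 25*sqrt(23); sqrt(207) = 3*sqrt(23); 2*sqrt(575) = 10*sqrt(23)
Combine: (25 + 3 - 10)·sqrt(23) = 18*sqrt(23)

18*sqrt(23)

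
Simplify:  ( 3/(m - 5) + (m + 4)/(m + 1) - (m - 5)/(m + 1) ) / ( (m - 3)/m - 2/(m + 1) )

(12*m^2 - 42*m)/(m^3 - 9*m^2 + 17*m + 15)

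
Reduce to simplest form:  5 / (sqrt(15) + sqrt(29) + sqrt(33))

(-30*sqrt(1595) + 55*sqrt(33) + 95*sqrt(29) + 235*sqrt(15))/1619

Group as (sqrt(15) + sqrt(33)) + sqrt(29); multiply by (sqrt(15) + sqrt(33)) - sqrt(29), then rationalise the remaining surd.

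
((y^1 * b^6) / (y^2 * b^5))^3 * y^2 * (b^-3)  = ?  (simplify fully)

1/y

Inside the bracket: (y^-1) * b^1
Raise to the power 3: (y^-3) * b^3
Multiply by y^2 * (b^-3): add exponents.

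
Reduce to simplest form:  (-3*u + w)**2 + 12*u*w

Expand the square and combine the 12*u*w term.

(3*u + w)**2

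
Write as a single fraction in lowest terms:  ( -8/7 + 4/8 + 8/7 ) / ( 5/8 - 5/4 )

Numerator: -8/7 + 4/8 + 8/7 = 1/2
Denominator: 5/8 - 5/4 = -5/8
Divide: (1/2) · (-8/5) = -4/5

-4/5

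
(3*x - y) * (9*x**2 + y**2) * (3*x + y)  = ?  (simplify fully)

81*x**4 - y**4

Pair the conjugate factors: ((3*x)+y)((3*x)-y) = 9*x**2 - y**2, then repeat with the next factor.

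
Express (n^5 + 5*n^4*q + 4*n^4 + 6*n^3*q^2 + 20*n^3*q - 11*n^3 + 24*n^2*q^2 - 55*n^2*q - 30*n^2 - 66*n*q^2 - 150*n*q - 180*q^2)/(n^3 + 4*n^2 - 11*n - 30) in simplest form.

n^2 + 5*n*q + 6*q^2

Factor: n^5 + 5*n^4*q + 4*n^4 + 6*n^3*q^2 + 20*n^3*q - 11*n^3 + 24*n^2*q^2 - 55*n^2*q - 30*n^2 - 66*n*q^2 - 150*n*q - 180*q^2 = (n + 2*q)*(n + 2)*(n + 5)*(n + 3*q)*(n - 3);  n^3 + 4*n^2 - 11*n - 30 = (n + 2)*(n - 3)*(n + 5)
Cancel the common factors (n + 2), (n - 3), (n + 5).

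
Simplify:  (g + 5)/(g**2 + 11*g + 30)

Factor: g**2 + 11*g + 30 = (g + 6)*(g + 5)
Cancel the common factor (g + 5).

1/(g + 6)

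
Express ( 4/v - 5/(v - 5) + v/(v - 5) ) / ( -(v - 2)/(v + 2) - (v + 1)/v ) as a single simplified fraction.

(-v^2 - 6*v - 8)/(2*v^2 + v + 2)

Numerator: 4/v - 5/(v - 5) + v/(v - 5) = (v + 4)/v
Denominator: -(v - 2)/(v + 2) - (v + 1)/v = (-2*v^2 - v - 2)/(v^2 + 2*v)
Divide: ((v + 4)/v) · ((v^2 + 2*v)/(-2*v^2 - v - 2)) = (-v^2 - 6*v - 8)/(2*v^2 + v + 2)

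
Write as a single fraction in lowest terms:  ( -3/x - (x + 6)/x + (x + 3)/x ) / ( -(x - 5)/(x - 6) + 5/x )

(6*x - 36)/(x**2 - 10*x + 30)

Numerator: -3/x - (x + 6)/x + (x + 3)/x = -6/x
Denominator: -(x - 5)/(x - 6) + 5/x = (-x**2 + 10*x - 30)/(x**2 - 6*x)
Divide: (-6/x) · ((x**2 - 6*x)/(-x**2 + 10*x - 30)) = (6*x - 36)/(x**2 - 10*x + 30)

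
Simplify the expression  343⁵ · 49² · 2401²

343⁵ = 7^15; 49² = 7^4; 2401² = 7^8
Combine exponents: 7^27

7^27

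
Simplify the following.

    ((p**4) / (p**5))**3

Inside the bracket: (p**-1)
Raise to the power 3: (p**-3)

p**(-3)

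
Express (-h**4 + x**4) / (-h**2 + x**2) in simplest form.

h**2 + x**2

Factor x**4 - h**4 and cancel (-h**2 + x**2).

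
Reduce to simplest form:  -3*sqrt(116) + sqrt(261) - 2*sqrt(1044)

3*sqrt(116) = 6*sqrt(29); sqrt(261) = 3*sqrt(29); 2*sqrt(1044) = 12*sqrt(29)
Combine: (-6 + 3 - 12)·sqrt(29) = -15*sqrt(29)

-15*sqrt(29)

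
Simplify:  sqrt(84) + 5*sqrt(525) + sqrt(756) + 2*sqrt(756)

45*sqrt(21)

sqrt(84) = 2*sqrt(21); 5*sqrt(525) = 25*sqrt(21); sqrt(756) = 6*sqrt(21); 2*sqrt(756) = 12*sqrt(21)
Combine: (2 + 25 + 6 + 12)·sqrt(21) = 45*sqrt(21)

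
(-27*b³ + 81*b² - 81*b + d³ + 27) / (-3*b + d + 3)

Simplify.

Apply the difference-of-cubes factorisation and cancel (-3*b + d + 3).

9*b² + 3*b*d - 18*b + d² - 3*d + 9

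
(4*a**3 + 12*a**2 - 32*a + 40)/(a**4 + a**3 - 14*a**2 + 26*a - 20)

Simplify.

4/(a - 2)

Factor: 4*a**3 + 12*a**2 - 32*a + 40 = 4*(a**2 - 2*a + 2)*(a + 5);  a**4 + a**3 - 14*a**2 + 26*a - 20 = (a - 2)*(a**2 - 2*a + 2)*(a + 5)
Cancel the common factors (a**2 - 2*a + 2), (a + 5).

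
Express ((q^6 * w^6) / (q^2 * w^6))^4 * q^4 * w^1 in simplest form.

Inside the bracket: q^4
Raise to the power 4: q^16
Multiply by q^4 * w^1: add exponents.

q^20*w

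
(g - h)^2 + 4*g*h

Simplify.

(g + h)^2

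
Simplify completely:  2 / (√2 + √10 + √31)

Group as (√2 + √31) + √10; multiply by (√2 + √31) - √10, then rationalise the remaining surd.

(-46*√10 - 78*√2 + 8*√155 + 38*√31)/281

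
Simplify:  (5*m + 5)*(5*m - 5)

25*m^2 - 25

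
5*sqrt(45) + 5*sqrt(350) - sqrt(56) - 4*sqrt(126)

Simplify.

15*sqrt(5) + 11*sqrt(14)

5*sqrt(45) = 15*sqrt(5); 5*sqrt(350) = 25*sqrt(14); sqrt(56) = 2*sqrt(14); 4*sqrt(126) = 12*sqrt(14)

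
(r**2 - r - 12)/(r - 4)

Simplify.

Factor: r**2 - r - 12 = (r - 4)*(r + 3)
Cancel the common factor (r - 4).

r + 3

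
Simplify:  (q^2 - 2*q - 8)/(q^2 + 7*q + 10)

Factor: q^2 - 2*q - 8 = (q - 4)*(q + 2);  q^2 + 7*q + 10 = (q + 5)*(q + 2)
Cancel the common factor (q + 2).

(q - 4)/(q + 5)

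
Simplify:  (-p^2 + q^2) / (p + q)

Difference of squares: factor out (p + q).

-p + q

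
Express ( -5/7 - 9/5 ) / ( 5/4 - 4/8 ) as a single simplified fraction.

Numerator: -5/7 - 9/5 = -88/35
Denominator: 5/4 - 4/8 = 3/4
Divide: (-88/35) · (4/3) = -352/105

-352/105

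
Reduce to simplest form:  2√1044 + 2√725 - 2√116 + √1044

2√1044 = 12*√29; 2√725 = 10*√29; 2√116 = 4*√29; √1044 = 6*√29
Combine: (12 + 10 - 4 + 6)·√29 = 24*√29

24*√29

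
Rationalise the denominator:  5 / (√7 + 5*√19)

(-5*√7 + 25*√19)/468

Multiply numerator and denominator by -5*√19 + √7.
Denominator becomes -468; numerator becomes -25*√19 + 5*√7.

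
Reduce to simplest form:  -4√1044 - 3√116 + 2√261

-24*√29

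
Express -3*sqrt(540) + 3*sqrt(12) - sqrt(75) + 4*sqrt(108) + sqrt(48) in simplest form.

3*sqrt(540) = 18*sqrt(15); 3*sqrt(12) = 6*sqrt(3); sqrt(75) = 5*sqrt(3); 4*sqrt(108) = 24*sqrt(3); sqrt(48) = 4*sqrt(3)

-18*sqrt(15) + 29*sqrt(3)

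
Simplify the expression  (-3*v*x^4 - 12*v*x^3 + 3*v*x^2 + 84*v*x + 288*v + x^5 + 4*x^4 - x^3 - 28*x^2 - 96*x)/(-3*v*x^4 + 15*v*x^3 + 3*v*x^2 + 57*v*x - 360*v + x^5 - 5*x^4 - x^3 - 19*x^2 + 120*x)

Factor: -3*v*x^4 - 12*v*x^3 + 3*v*x^2 + 84*v*x + 288*v + x^5 + 4*x^4 - x^3 - 28*x^2 - 96*x = (x - 3)*(x^2 + 3*x + 8)*(-3*v + x)*(x + 4);  -3*v*x^4 + 15*v*x^3 + 3*v*x^2 + 57*v*x - 360*v + x^5 - 5*x^4 - x^3 - 19*x^2 + 120*x = (x - 3)*(-3*v + x)*(x - 5)*(x^2 + 3*x + 8)
Cancel the common factors (x^2 + 3*x + 8), (x - 3), (-3*v + x).

(x + 4)/(x - 5)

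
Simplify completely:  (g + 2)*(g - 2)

g**2 - 4

Difference of squares with P = g, Q = 2.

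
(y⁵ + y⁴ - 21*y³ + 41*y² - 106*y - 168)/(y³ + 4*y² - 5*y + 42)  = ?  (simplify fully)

y² - 3*y - 4

Factor: y⁵ + y⁴ - 21*y³ + 41*y² - 106*y - 168 = (y + 1)·(y² - 2*y + 7)·(y + 6)·(y - 4);  y³ + 4*y² - 5*y + 42 = (y² - 2*y + 7)·(y + 6)
Cancel the common factors (y² - 2*y + 7), (y + 6).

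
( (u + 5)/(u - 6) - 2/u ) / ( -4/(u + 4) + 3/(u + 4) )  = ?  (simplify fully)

Numerator: (u + 5)/(u - 6) - 2/u = (u² + 3*u + 12)/(u² - 6*u)
Denominator: -4/(u + 4) + 3/(u + 4) = -1/(u + 4)
Divide: ((u² + 3*u + 12)/(u² - 6*u)) · (-u - 4) = (-u³ - 7*u² - 24*u - 48)/(u² - 6*u)

(-u³ - 7*u² - 24*u - 48)/(u² - 6*u)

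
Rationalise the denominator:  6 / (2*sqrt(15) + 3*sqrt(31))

(-4*sqrt(15) + 6*sqrt(31))/73

Multiply numerator and denominator by -2*sqrt(15) + 3*sqrt(31).
Denominator becomes 219; numerator becomes -12*sqrt(15) + 18*sqrt(31).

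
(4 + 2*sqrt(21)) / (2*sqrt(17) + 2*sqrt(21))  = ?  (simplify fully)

Multiply numerator and denominator by -2*sqrt(17) + 2*sqrt(21).
Denominator becomes 16; numerator becomes -4*sqrt(357) - 8*sqrt(17) + 8*sqrt(21) + 84.

(-sqrt(357) - 2*sqrt(17) + 2*sqrt(21) + 21)/4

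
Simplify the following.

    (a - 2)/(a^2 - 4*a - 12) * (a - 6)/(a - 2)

Factor: a^2 - 4*a - 12 = (a + 2)*(a - 6)
Cancel the common factors (a - 6), (a - 2).

1/(a + 2)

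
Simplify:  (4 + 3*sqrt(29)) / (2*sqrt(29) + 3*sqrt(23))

(-174 - 8*sqrt(29) + 12*sqrt(23) + 9*sqrt(667))/91

Multiply numerator and denominator by -3*sqrt(23) + 2*sqrt(29).
Denominator becomes -91; numerator becomes -9*sqrt(667) - 12*sqrt(23) + 8*sqrt(29) + 174.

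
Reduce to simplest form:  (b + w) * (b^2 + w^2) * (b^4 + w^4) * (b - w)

b^8 - w^8

Telescope via difference of squares: (b+w)(b-w) = b^2 - w^2, then repeat with the next factor.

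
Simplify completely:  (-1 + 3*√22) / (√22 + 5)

(-71 + 16*√22)/3

Multiply numerator and denominator by -√22 + 5.
Denominator becomes 3; numerator becomes -71 + 16*√22.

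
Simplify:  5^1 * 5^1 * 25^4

5^10

5^1 = 5^1; 5^1 = 5^1; 25^4 = 5^8
Combine exponents: 5^10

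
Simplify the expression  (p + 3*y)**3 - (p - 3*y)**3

Only the odd-power cross terms survive.

18*y*(p**2 + 3*y**2)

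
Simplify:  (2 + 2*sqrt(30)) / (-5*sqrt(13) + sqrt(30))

Multiply numerator and denominator by sqrt(30) + 5*sqrt(13).
Denominator becomes -295; numerator becomes 2*sqrt(30) + 10*sqrt(13) + 60 + 10*sqrt(390).

(-10*sqrt(390) - 60 - 10*sqrt(13) - 2*sqrt(30))/295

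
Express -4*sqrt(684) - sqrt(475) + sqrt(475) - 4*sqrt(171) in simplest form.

-36*sqrt(19)

4*sqrt(684) = 24*sqrt(19); sqrt(475) = 5*sqrt(19); sqrt(475) = 5*sqrt(19); 4*sqrt(171) = 12*sqrt(19)
Combine: (-24 - 5 + 5 - 12)·sqrt(19) = -36*sqrt(19)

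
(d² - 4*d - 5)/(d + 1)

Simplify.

Factor: d² - 4*d - 5 = (d - 5)·(d + 1)
Cancel the common factor (d + 1).

d - 5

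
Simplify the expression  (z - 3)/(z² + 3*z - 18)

Factor: z² + 3*z - 18 = (z + 6)·(z - 3)
Cancel the common factor (z - 3).

1/(z + 6)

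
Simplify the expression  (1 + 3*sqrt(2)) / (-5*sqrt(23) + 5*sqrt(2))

Multiply numerator and denominator by 5*sqrt(2) + 5*sqrt(23).
Denominator becomes -525; numerator becomes 5*sqrt(2) + 5*sqrt(23) + 30 + 15*sqrt(46).

(-3*sqrt(46) - 6 - sqrt(23) - sqrt(2))/105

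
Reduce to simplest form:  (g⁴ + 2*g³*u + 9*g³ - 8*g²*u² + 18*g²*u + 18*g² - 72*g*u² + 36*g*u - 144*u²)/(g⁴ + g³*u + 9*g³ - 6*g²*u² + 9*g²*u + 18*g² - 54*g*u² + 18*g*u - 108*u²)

(g + 4*u)/(g + 3*u)

Factor: g⁴ + 2*g³*u + 9*g³ - 8*g²*u² + 18*g²*u + 18*g² - 72*g*u² + 36*g*u - 144*u² = (g + 3)·(g + 6)·(g - 2*u)·(g + 4*u);  g⁴ + g³*u + 9*g³ - 6*g²*u² + 9*g²*u + 18*g² - 54*g*u² + 18*g*u - 108*u² = (g - 2*u)·(g + 3)·(g + 6)·(g + 3*u)
Cancel the common factors (g + 3), (g - 2*u), (g + 6).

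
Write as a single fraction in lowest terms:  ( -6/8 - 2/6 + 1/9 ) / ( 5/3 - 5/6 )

-7/6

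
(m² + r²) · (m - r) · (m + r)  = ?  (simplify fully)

Pair the conjugate factors: (m+r)(m-r) = m² - r², then repeat with the next factor.

m⁴ - r⁴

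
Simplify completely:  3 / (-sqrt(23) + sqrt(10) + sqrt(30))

(-51*sqrt(23) + 9*sqrt(30) + 129*sqrt(10) + 60*sqrt(69))/911

Group as (sqrt(10) + sqrt(30)) - sqrt(23); multiply by (sqrt(10) + sqrt(30)) + sqrt(23), then rationalise the remaining surd.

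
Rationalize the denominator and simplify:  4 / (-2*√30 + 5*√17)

(8*√30 + 20*√17)/305

Multiply numerator and denominator by 2*√30 + 5*√17.
Denominator becomes 305; numerator becomes 8*√30 + 20*√17.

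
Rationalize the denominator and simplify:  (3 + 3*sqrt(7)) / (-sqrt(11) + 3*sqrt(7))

(3*sqrt(11) + 9*sqrt(7) + 3*sqrt(77) + 63)/52

Multiply numerator and denominator by sqrt(11) + 3*sqrt(7).
Denominator becomes 52; numerator becomes 3*sqrt(11) + 9*sqrt(7) + 3*sqrt(77) + 63.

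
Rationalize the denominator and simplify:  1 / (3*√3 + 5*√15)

Multiply numerator and denominator by -3*√3 + 5*√15.
Denominator becomes 348; numerator becomes -3*√3 + 5*√15.

(-3*√3 + 5*√15)/348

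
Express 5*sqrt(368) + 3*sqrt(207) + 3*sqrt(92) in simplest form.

35*sqrt(23)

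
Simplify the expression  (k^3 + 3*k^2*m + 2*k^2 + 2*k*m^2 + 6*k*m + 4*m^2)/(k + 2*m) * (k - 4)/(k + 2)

k^2 + k*m - 4*k - 4*m

Factor: k^3 + 3*k^2*m + 2*k^2 + 2*k*m^2 + 6*k*m + 4*m^2 = (k + 2)*(k + m)*(k + 2*m)
Cancel the common factors (k + 2*m), (k + 2).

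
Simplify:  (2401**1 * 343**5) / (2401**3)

7**7

2401**1 = 7**4; 343**5 = 7**15; 2401**3 = 7**12
Combine exponents: 7**7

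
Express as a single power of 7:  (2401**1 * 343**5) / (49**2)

2401**1 = 7**4; 343**5 = 7**15; 49**2 = 7**4
Combine exponents: 7**15

7**15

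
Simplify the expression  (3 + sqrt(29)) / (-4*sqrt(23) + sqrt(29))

Multiply numerator and denominator by sqrt(29) + 4*sqrt(23).
Denominator becomes -339; numerator becomes 3*sqrt(29) + 29 + 12*sqrt(23) + 4*sqrt(667).

(-4*sqrt(667) - 12*sqrt(23) - 29 - 3*sqrt(29))/339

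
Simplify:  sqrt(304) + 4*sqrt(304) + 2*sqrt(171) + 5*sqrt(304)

sqrt(304) = 4*sqrt(19); 4*sqrt(304) = 16*sqrt(19); 2*sqrt(171) = 6*sqrt(19); 5*sqrt(304) = 20*sqrt(19)
Combine: (4 + 16 + 6 + 20)·sqrt(19) = 46*sqrt(19)

46*sqrt(19)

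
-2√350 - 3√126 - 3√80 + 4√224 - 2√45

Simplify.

-18*√5 - 3*√14

2√350 = 10*√14; 3√126 = 9*√14; 3√80 = 12*√5; 4√224 = 16*√14; 2√45 = 6*√5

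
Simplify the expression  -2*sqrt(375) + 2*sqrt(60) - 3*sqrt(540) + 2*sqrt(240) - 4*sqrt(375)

2*sqrt(375) = 10*sqrt(15); 2*sqrt(60) = 4*sqrt(15); 3*sqrt(540) = 18*sqrt(15); 2*sqrt(240) = 8*sqrt(15); 4*sqrt(375) = 20*sqrt(15)
Combine: (-10 + 4 - 18 + 8 - 20)·sqrt(15) = -36*sqrt(15)

-36*sqrt(15)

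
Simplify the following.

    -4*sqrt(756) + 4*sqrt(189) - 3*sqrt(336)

-24*sqrt(21)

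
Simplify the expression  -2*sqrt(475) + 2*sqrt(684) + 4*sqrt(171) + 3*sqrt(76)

2*sqrt(475) = 10*sqrt(19); 2*sqrt(684) = 12*sqrt(19); 4*sqrt(171) = 12*sqrt(19); 3*sqrt(76) = 6*sqrt(19)
Combine: (-10 + 12 + 12 + 6)·sqrt(19) = 20*sqrt(19)

20*sqrt(19)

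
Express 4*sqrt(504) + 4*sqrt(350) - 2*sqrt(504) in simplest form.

4*sqrt(504) = 24*sqrt(14); 4*sqrt(350) = 20*sqrt(14); 2*sqrt(504) = 12*sqrt(14)
Combine: (24 + 20 - 12)·sqrt(14) = 32*sqrt(14)

32*sqrt(14)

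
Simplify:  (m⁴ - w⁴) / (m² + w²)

m⁴ - w⁴ factors as -(-m + w)*(m + w)*(m² + w²).

m² - w²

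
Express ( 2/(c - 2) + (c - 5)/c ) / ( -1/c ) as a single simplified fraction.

Numerator: 2/(c - 2) + (c - 5)/c = (c² - 5*c + 10)/(c² - 2*c)
Denominator: -1/c = -1/c
Divide: ((c² - 5*c + 10)/(c² - 2*c)) · (-c) = (-c² + 5*c - 10)/(c - 2)

(-c² + 5*c - 10)/(c - 2)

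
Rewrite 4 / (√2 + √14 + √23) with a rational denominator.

(-16*√161 - 28*√23 + 44*√14 + 140*√2)/63

Group as (√2 + √23) + √14; multiply by (√2 + √23) - √14, then rationalise the remaining surd.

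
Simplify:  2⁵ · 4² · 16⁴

2^25

2⁵ = 2^5; 4² = 2^4; 16⁴ = 2^16
Combine exponents: 2^25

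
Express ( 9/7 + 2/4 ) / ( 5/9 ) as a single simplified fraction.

45/14

Numerator: 9/7 + 2/4 = 25/14
Denominator: 5/9 = 5/9
Divide: (25/14) · (9/5) = 45/14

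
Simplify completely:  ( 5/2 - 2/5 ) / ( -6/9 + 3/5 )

Numerator: 5/2 - 2/5 = 21/10
Denominator: -6/9 + 3/5 = -1/15
Divide: (21/10) · (-15) = -63/2

-63/2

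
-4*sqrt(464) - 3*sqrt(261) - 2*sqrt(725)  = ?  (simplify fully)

4*sqrt(464) = 16*sqrt(29); 3*sqrt(261) = 9*sqrt(29); 2*sqrt(725) = 10*sqrt(29)
Combine: (-16 - 9 - 10)·sqrt(29) = -35*sqrt(29)

-35*sqrt(29)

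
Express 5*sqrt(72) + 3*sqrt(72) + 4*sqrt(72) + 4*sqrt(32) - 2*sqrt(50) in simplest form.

5*sqrt(72) = 30*sqrt(2); 3*sqrt(72) = 18*sqrt(2); 4*sqrt(72) = 24*sqrt(2); 4*sqrt(32) = 16*sqrt(2); 2*sqrt(50) = 10*sqrt(2)
Combine: (30 + 18 + 24 + 16 - 10)·sqrt(2) = 78*sqrt(2)

78*sqrt(2)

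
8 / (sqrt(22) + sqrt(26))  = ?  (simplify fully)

-2*sqrt(22) + 2*sqrt(26)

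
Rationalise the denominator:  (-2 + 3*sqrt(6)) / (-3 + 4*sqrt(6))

Multiply numerator and denominator by -4*sqrt(6) - 3.
Denominator becomes -87; numerator becomes -66 - sqrt(6).

(sqrt(6) + 66)/87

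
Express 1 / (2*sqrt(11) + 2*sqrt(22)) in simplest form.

(-sqrt(11) + sqrt(22))/22

Multiply numerator and denominator by -2*sqrt(11) + 2*sqrt(22).
Denominator becomes 44; numerator becomes -2*sqrt(11) + 2*sqrt(22).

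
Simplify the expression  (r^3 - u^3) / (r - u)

r^2 + r*u + u^2

Apply the difference-of-cubes factorisation and cancel (r - u).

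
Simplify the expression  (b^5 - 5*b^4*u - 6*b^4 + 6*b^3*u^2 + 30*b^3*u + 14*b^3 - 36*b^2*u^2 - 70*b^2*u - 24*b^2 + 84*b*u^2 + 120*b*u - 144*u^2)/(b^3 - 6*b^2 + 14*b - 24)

Factor: b^5 - 5*b^4*u - 6*b^4 + 6*b^3*u^2 + 30*b^3*u + 14*b^3 - 36*b^2*u^2 - 70*b^2*u - 24*b^2 + 84*b*u^2 + 120*b*u - 144*u^2 = (b^2 - 2*b + 6)*(b - 2*u)*(b - 3*u)*(b - 4);  b^3 - 6*b^2 + 14*b - 24 = (b^2 - 2*b + 6)*(b - 4)
Cancel the common factors (b^2 - 2*b + 6), (b - 4).

b^2 - 5*b*u + 6*u^2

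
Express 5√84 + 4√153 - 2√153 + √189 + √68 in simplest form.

5√84 = 10*√21; 4√153 = 12*√17; 2√153 = 6*√17; √189 = 3*√21; √68 = 2*√17

8*√17 + 13*√21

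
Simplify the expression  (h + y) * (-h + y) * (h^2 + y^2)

-h^4 + y^4

Pair the conjugate factors: (y+h)(y-h) = -h^2 + y^2, then repeat with the next factor.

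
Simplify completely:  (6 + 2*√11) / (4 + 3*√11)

(10*√11 + 42)/83

Multiply numerator and denominator by -3*√11 + 4.
Denominator becomes -83; numerator becomes -42 - 10*√11.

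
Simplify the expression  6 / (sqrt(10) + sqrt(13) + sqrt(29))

Group as (sqrt(13) + sqrt(29)) + sqrt(10); multiply by (sqrt(13) + sqrt(29)) - sqrt(10), then rationalise the remaining surd.

(-3*sqrt(3770) - 9*sqrt(29) + 39*sqrt(13) + 48*sqrt(10))/121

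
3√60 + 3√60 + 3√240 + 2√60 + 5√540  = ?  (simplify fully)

58*√15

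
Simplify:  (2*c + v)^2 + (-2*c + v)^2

8*c^2 + 2*v^2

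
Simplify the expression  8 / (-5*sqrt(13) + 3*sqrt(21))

Multiply numerator and denominator by 3*sqrt(21) + 5*sqrt(13).
Denominator becomes -136; numerator becomes 24*sqrt(21) + 40*sqrt(13).

(-5*sqrt(13) - 3*sqrt(21))/17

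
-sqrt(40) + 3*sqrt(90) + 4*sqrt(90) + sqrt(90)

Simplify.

sqrt(40) = 2*sqrt(10); 3*sqrt(90) = 9*sqrt(10); 4*sqrt(90) = 12*sqrt(10); sqrt(90) = 3*sqrt(10)
Combine: (-2 + 9 + 12 + 3)·sqrt(10) = 22*sqrt(10)

22*sqrt(10)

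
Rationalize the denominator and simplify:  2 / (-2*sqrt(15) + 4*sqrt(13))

(sqrt(15) + 2*sqrt(13))/37

Multiply numerator and denominator by 2*sqrt(15) + 4*sqrt(13).
Denominator becomes 148; numerator becomes 4*sqrt(15) + 8*sqrt(13).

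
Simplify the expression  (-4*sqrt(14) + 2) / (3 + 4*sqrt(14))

(-46 + 4*sqrt(14))/43

Multiply numerator and denominator by -4*sqrt(14) + 3.
Denominator becomes -215; numerator becomes -20*sqrt(14) + 230.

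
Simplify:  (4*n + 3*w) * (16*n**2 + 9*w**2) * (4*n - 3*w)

Pair the conjugate factors: ((4*n)+(3*w))((4*n)-(3*w)) = 16*n**2 - 9*w**2, then repeat with the next factor.

256*n**4 - 81*w**4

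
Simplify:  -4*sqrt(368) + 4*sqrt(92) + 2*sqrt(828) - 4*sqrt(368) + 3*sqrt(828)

6*sqrt(23)

4*sqrt(368) = 16*sqrt(23); 4*sqrt(92) = 8*sqrt(23); 2*sqrt(828) = 12*sqrt(23); 4*sqrt(368) = 16*sqrt(23); 3*sqrt(828) = 18*sqrt(23)
Combine: (-16 + 8 + 12 - 16 + 18)·sqrt(23) = 6*sqrt(23)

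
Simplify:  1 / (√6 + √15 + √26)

Group as (√6 + √15) + √26; multiply by (√6 + √15) - √26, then rationalise the remaining surd.

(-12*√65 - 5*√26 + 17*√15 + 35*√6)/335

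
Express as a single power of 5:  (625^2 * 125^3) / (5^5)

5^12

625^2 = 5^8; 125^3 = 5^9; 5^5 = 5^5
Combine exponents: 5^12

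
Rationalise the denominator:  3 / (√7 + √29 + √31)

(-6*√6293 + 15*√31 + 27*√29 + 159*√7)/787

Group as (√7 + √29) + √31; multiply by (√7 + √29) - √31, then rationalise the remaining surd.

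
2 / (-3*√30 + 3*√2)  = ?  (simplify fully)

(-√30 - √2)/42

Multiply numerator and denominator by 3*√2 + 3*√30.
Denominator becomes -252; numerator becomes 6*√2 + 6*√30.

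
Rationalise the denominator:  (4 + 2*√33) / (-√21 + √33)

(2*√21 + 2*√33 + 3*√77 + 33)/6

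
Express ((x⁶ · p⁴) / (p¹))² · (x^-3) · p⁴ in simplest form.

p^10*x⁹

Inside the bracket: x⁶ · p³
Raise to the power 2: x^12 · p⁶
Multiply by (x^-3) · p⁴: add exponents.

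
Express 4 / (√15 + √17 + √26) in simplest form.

Group as (√15 + √26) + √17; multiply by (√15 + √26) - √17, then rationalise the remaining surd.

(-√6630 + 3*√26 + 12*√17 + 14*√15)/123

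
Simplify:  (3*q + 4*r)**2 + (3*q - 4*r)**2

18*q**2 + 32*r**2

Only the even-power cross terms survive.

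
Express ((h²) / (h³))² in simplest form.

Inside the bracket: (h^-1)
Raise to the power 2: (h^-2)

h^(-2)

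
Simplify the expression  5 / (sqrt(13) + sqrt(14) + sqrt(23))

Group as (sqrt(14) + sqrt(23)) + sqrt(13); multiply by (sqrt(14) + sqrt(23)) - sqrt(13), then rationalise the remaining surd.

(-5*sqrt(4186) + 10*sqrt(23) + 55*sqrt(14) + 60*sqrt(13))/356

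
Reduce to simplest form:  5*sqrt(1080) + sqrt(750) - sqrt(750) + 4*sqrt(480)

5*sqrt(1080) = 30*sqrt(30); sqrt(750) = 5*sqrt(30); sqrt(750) = 5*sqrt(30); 4*sqrt(480) = 16*sqrt(30)
Combine: (30 + 5 - 5 + 16)·sqrt(30) = 46*sqrt(30)

46*sqrt(30)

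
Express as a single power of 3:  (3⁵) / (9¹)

3⁵ = 3^5; 9¹ = 3^2
Combine exponents: 3^3

3^3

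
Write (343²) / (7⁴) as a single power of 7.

7^2

343² = 7^6; 7⁴ = 7^4
Combine exponents: 7^2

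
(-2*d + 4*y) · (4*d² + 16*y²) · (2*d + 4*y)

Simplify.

((4*y)+(2*d))((4*y)-(2*d)) = -4*d² + 16*y²; continue pairing.

-16*d⁴ + 256*y⁴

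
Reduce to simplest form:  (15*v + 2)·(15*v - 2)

Difference of squares with P = 15*v, Q = 2.

225*v² - 4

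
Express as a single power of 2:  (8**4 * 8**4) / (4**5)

2**14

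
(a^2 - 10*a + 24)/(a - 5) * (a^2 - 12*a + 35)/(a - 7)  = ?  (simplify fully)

a^2 - 10*a + 24

Factor: a^2 - 10*a + 24 = (a - 6)*(a - 4);  a^2 - 12*a + 35 = (a - 7)*(a - 5)
Cancel the common factors (a - 7), (a - 5).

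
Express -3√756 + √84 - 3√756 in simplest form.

3√756 = 18*√21; √84 = 2*√21; 3√756 = 18*√21
Combine: (-18 + 2 - 18)·√21 = -34*√21

-34*√21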